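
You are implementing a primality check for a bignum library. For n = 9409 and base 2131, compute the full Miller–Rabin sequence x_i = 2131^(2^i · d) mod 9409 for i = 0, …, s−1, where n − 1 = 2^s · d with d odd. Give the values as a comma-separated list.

n − 1 = 9408 = 2^6 · 147, so s = 6 and d = 147.
x_0 = 2131^147 mod 9409 = 5987.
x_1 = 5987^2 mod 9409 = 5288.
x_2 = 5288^2 mod 9409 = 8805.
x_3 = 8805^2 mod 9409 = 7274.
x_4 = 7274^2 mod 9409 = 4269.
x_5 = 4269^2 mod 9409 = 8537.

5987, 5288, 8805, 7274, 4269, 8537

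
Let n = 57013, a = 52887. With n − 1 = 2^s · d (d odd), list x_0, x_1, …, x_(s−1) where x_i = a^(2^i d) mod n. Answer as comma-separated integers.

31679, 16215

n − 1 = 57012 = 2^2 · 14253, so s = 2 and d = 14253.
x_0 = 52887^14253 mod 57013 = 31679.
x_1 = 31679^2 mod 57013 = 16215.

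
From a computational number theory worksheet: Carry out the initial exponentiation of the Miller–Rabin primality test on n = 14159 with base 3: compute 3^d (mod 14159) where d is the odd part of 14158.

n − 1 = 14158 = 2^1 · 7079, so s = 1 and d = 7079.
Repeated squaring mod 14159: 3^1 ≡ 3, 3^2 ≡ 9, 3^4 ≡ 81, 3^8 ≡ 6561, 3^16 ≡ 3361, 3^32 ≡ 11598, 3^64 ≡ 3104, 3^128 ≡ 6696, 3^256 ≡ 9022, 3^512 ≡ 10552, 3^1024 ≡ 12487, 3^2048 ≡ 6261, 3^4096 ≡ 8009.
7079 = 4096 + 2048 + 512 + 256 + 128 + 32 + 4 + 2 + 1, so 3^7079 ≡ 8009·6261·10552·9022·6696·11598·81·9·3 ≡ 1 (mod 14159).

1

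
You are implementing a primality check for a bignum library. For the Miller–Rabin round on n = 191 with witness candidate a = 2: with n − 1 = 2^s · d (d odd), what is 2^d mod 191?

n − 1 = 190 = 2^1 · 95, so s = 1 and d = 95.
2^95 mod 191 = 1.

1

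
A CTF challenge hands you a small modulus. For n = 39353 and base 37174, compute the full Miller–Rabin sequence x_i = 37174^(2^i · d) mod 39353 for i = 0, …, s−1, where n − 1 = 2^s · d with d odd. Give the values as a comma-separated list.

32558, 10956, 7286

n − 1 = 39352 = 2^3 · 4919, so s = 3 and d = 4919.
x_0 = 37174^4919 mod 39353 = 32558.
x_1 = 32558^2 mod 39353 = 10956.
x_2 = 10956^2 mod 39353 = 7286.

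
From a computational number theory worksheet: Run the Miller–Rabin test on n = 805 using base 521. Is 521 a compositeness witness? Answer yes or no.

yes

n − 1 = 804 = 2^2 · 201, so s = 2 and d = 201.
Repeated squaring mod 805: 521^1 ≡ 521, 521^2 ≡ 156, 521^4 ≡ 186, 521^8 ≡ 786, 521^16 ≡ 361, 521^32 ≡ 716, 521^64 ≡ 676, 521^128 ≡ 541.
201 = 128 + 64 + 8 + 1, so 521^201 ≡ 541·676·786·521 ≡ 776 (mod 805).
x_0 = 521^201 mod 805 = 776.
x_0 is neither 1 nor 804, so continue squaring.
x_1 = 776^2 mod 805 = 36.
Reached i = s−1 = 1 without hitting −1: 521 is a Miller–Rabin witness and 805 is composite.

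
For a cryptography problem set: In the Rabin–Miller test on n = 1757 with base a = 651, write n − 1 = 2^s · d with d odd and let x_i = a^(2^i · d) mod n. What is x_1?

1526

n − 1 = 1756 = 2^2 · 439, so s = 2 and d = 439.
x_0 = 651^439 mod 1757 = 721.
x_1 = 721^2 mod 1757 = 1526.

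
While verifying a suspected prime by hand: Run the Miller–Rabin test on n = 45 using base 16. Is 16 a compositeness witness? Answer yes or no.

yes

n − 1 = 44 = 2^2 · 11, so s = 2 and d = 11.
x_0 = 16^11 mod 45 = 31.
x_0 is neither 1 nor 44, so continue squaring.
x_1 = 31^2 mod 45 = 16.
Reached i = s−1 = 1 without hitting −1: 16 is a Miller–Rabin witness and 45 is composite.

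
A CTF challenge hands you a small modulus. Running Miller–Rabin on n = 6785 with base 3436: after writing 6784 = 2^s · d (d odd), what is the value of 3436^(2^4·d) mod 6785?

2976

n − 1 = 6784 = 2^7 · 53, so s = 7 and d = 53.
By repeated squaring, 3436^53 ≡ 646 (mod 6785).
x_0 = 646.
x_1 = 646^2 mod 6785 = 3431.
x_2 = 3431^2 mod 6785 = 6571.
x_3 = 6571^2 mod 6785 = 5086.
x_4 = 5086^2 mod 6785 = 2976.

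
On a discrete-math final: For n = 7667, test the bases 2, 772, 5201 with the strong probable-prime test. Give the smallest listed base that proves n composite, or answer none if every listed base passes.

n − 1 = 7666 = 2^1 · 3833, so s = 1 and d = 3833.
Base 2: x_0 = 2^3833 mod 7667 = 4133. x_0 ∉ {1, 7666} and s = 1, so 2 is a Miller–Rabin witness and 7667 is composite.
Base 772: x_0 = 772^3833 mod 7667 = 5178. x_0 ∉ {1, 7666} and s = 1, so 772 is a Miller–Rabin witness and 7667 is composite.
Base 5201: x_0 = 5201^3833 mod 7667 = 2566. x_0 ∉ {1, 7666} and s = 1, so 5201 is a Miller–Rabin witness and 7667 is composite.
The smallest witness among the given bases is 2.

2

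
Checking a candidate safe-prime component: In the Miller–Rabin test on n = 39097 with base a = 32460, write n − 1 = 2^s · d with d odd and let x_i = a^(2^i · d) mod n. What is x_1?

n − 1 = 39096 = 2^3 · 4887, so s = 3 and d = 4887.
x_0 = 32460^4887 mod 39097 = 39096.
x_1 = 39096^2 mod 39097 = 1.

1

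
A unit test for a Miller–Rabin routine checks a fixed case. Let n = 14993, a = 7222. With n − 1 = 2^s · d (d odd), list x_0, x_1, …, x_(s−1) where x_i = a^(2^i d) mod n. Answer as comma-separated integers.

n − 1 = 14992 = 2^4 · 937, so s = 4 and d = 937.
x_0 = 7222^937 mod 14993 = 13747.
x_1 = 13747^2 mod 14993 = 8237.
x_2 = 8237^2 mod 14993 = 4844.
x_3 = 4844^2 mod 14993 = 291.

13747, 8237, 4844, 291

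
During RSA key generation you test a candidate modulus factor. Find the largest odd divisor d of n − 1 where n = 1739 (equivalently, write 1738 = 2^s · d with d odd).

Halving: 1738 → 869; 869 is odd.
So 1738 = 2^1 · 869.

869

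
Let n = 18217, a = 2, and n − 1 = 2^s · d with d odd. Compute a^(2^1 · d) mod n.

n − 1 = 18216 = 2^3 · 2277, so s = 3 and d = 2277.
By repeated squaring, 2^2277 ≡ 12407 (mod 18217).
x_0 = 12407.
x_1 = 12407^2 mod 18217 = 18216.

18216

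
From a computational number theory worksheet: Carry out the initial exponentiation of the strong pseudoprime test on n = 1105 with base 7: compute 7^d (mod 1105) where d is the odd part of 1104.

n − 1 = 1104 = 2^4 · 69, so s = 4 and d = 69.
Repeated squaring mod 1105: 7^1 ≡ 7, 7^2 ≡ 49, 7^4 ≡ 191, 7^8 ≡ 16, 7^16 ≡ 256, 7^32 ≡ 341, 7^64 ≡ 256.
69 = 64 + 4 + 1, so 7^69 ≡ 256·191·7 ≡ 827 (mod 1105).

827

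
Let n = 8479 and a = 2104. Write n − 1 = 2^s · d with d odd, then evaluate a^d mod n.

6433

n − 1 = 8478 = 2^1 · 4239, so s = 1 and d = 4239.
Repeated squaring mod 8479: 2104^1 ≡ 2104, 2104^2 ≡ 778, 2104^4 ≡ 3275, 2104^8 ≡ 8169, 2104^16 ≡ 2831, 2104^32 ≡ 1906, 2104^64 ≡ 3824, 2104^128 ≡ 5180, 2104^256 ≡ 4844, 2104^512 ≡ 2943, 2104^1024 ≡ 4190, 2104^2048 ≡ 4570, 2104^4096 ≡ 1123.
4239 = 4096 + 128 + 8 + 4 + 2 + 1, so 2104^4239 ≡ 1123·5180·8169·3275·778·2104 ≡ 6433 (mod 8479).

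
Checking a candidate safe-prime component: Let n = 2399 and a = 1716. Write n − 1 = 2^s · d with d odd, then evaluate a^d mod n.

1

n − 1 = 2398 = 2^1 · 1199, so s = 1 and d = 1199.
1716^1199 mod 2399 = 1.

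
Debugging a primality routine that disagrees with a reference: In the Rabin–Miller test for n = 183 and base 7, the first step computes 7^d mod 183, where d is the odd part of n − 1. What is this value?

115

n − 1 = 182 = 2^1 · 91, so s = 1 and d = 91.
Repeated squaring mod 183: 7^1 ≡ 7, 7^2 ≡ 49, 7^4 ≡ 22, 7^8 ≡ 118, 7^16 ≡ 16, 7^32 ≡ 73, 7^64 ≡ 22.
91 = 64 + 16 + 8 + 2 + 1, so 7^91 ≡ 22·16·118·49·7 ≡ 115 (mod 183).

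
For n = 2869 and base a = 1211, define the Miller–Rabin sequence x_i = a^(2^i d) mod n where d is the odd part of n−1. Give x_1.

n − 1 = 2868 = 2^2 · 717, so s = 2 and d = 717.
x_0 = 1211^717 mod 2869 = 886.
x_1 = 886^2 mod 2869 = 1759.

1759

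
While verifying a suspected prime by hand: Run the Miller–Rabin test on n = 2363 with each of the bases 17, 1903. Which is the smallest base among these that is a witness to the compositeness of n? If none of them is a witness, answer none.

17

n − 1 = 2362 = 2^1 · 1181, so s = 1 and d = 1181.
Base 17: x_0 = 17^1181 mod 2363 = 510. x_0 ∉ {1, 2362} and s = 1, so 17 is a Miller–Rabin witness and 2363 is composite.
Base 1903: x_0 = 1903^1181 mod 2363 = 1988. x_0 ∉ {1, 2362} and s = 1, so 1903 is a Miller–Rabin witness and 2363 is composite.
The smallest witness among the given bases is 17.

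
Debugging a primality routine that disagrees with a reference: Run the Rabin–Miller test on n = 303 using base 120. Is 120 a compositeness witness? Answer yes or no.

yes

n − 1 = 302 = 2^1 · 151, so s = 1 and d = 151.
x_0 = 120^151 mod 303 = 120.
x_0 ∉ {1, 302} and s = 1, so 120 is a Miller–Rabin witness and 303 is composite.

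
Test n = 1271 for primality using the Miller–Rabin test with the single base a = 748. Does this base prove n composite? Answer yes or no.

no

n − 1 = 1270 = 2^1 · 635, so s = 1 and d = 635.
Repeated squaring mod 1271: 748^1 ≡ 748, 748^2 ≡ 264, 748^4 ≡ 1062, 748^8 ≡ 467, 748^16 ≡ 748, 748^32 ≡ 264, 748^64 ≡ 1062, 748^128 ≡ 467, 748^256 ≡ 748, 748^512 ≡ 264.
635 = 512 + 64 + 32 + 16 + 8 + 2 + 1, so 748^635 ≡ 264·1062·264·748·467·264·748 ≡ 1 (mod 1271).
x_0 = 748^635 mod 1271 = 1.
x_0 = 1, so 748 is not a witness.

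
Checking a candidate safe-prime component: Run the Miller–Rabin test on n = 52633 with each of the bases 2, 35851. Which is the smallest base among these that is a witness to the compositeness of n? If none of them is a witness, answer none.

n − 1 = 52632 = 2^3 · 6579, so s = 3 and d = 6579.
Base 2: x_0 = 2^6579 mod 52633 = 1. x_0 = 1, so 2 is not a witness.
Base 35851: x_0 = 35851^6579 mod 52633 = 1. x_0 = 1, so 35851 is not a witness.
No listed base is a witness for 52633.

none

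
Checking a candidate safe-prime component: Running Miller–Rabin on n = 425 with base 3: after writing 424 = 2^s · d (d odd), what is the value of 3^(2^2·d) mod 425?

n − 1 = 424 = 2^3 · 53, so s = 3 and d = 53.
x_0 = 3^53 mod 425 = 73.
x_1 = 73^2 mod 425 = 229.
x_2 = 229^2 mod 425 = 166.

166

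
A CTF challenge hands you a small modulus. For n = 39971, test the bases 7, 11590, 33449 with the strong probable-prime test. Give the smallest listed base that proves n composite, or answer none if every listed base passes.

none

n − 1 = 39970 = 2^1 · 19985, so s = 1 and d = 19985.
Base 7: x_0 = 7^19985 mod 39971 = 39970. x_0 = 39970 ≡ −1, so 7 is not a witness.
Base 11590: x_0 = 11590^19985 mod 39971 = 39970. x_0 = 39970 ≡ −1, so 11590 is not a witness.
Base 33449: x_0 = 33449^19985 mod 39971 = 39970. x_0 = 39970 ≡ −1, so 33449 is not a witness.
No listed base is a witness for 39971.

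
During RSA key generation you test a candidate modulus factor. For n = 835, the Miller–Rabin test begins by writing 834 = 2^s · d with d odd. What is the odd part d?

Halving: 834 → 417; 417 is odd.
So 834 = 2^1 · 417.

417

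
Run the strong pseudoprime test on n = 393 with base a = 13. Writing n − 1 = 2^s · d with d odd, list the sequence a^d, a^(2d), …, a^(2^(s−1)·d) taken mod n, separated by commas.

55, 274, 13

n − 1 = 392 = 2^3 · 49, so s = 3 and d = 49.
x_0 = 13^49 mod 393 = 55.
x_1 = 55^2 mod 393 = 274.
x_2 = 274^2 mod 393 = 13.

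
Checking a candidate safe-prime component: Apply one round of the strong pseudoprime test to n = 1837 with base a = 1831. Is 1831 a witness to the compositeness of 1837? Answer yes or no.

yes

n − 1 = 1836 = 2^2 · 459, so s = 2 and d = 459.
x_0 = 1831^459 mod 1837 = 1461.
x_0 is neither 1 nor 1836, so continue squaring.
x_1 = 1461^2 mod 1837 = 1764.
Reached i = s−1 = 1 without hitting −1: 1831 is a Miller–Rabin witness and 1837 is composite.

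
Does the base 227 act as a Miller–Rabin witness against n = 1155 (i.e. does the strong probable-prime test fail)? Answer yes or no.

n − 1 = 1154 = 2^1 · 577, so s = 1 and d = 577.
x_0 = 227^577 mod 1155 = 17.
x_0 ∉ {1, 1154} and s = 1, so 227 is a Miller–Rabin witness and 1155 is composite.

yes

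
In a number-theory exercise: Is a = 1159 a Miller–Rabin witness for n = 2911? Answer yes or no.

n − 1 = 2910 = 2^1 · 1455, so s = 1 and d = 1455.
x_0 = 1159^1455 mod 2911 = 1667.
x_0 ∉ {1, 2910} and s = 1, so 1159 is a Miller–Rabin witness and 2911 is composite.

yes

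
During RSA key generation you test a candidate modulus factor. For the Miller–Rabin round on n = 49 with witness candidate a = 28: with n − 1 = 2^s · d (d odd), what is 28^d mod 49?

n − 1 = 48 = 2^4 · 3, so s = 4 and d = 3.
28^3 mod 49 = 0.

0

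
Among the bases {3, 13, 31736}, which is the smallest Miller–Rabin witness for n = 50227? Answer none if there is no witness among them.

n − 1 = 50226 = 2^1 · 25113, so s = 1 and d = 25113.
Base 3: x_0 = 3^25113 mod 50227 = 50226. x_0 = 50226 ≡ −1, so 3 is not a witness.
Base 13: x_0 = 13^25113 mod 50227 = 50226. x_0 = 50226 ≡ −1, so 13 is not a witness.
Base 31736: x_0 = 31736^25113 mod 50227 = 1. x_0 = 1, so 31736 is not a witness.
No listed base is a witness for 50227.

none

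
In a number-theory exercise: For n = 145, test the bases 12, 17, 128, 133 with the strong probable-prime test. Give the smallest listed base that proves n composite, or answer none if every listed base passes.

n − 1 = 144 = 2^4 · 9, so s = 4 and d = 9.
Base 12: x_0 = 12^9 mod 145 = 12. x_0 is neither 1 nor 144, so continue squaring. x_1 = 12^2 mod 145 = 144. x_1 ≡ −1, so 12 is not a witness.
Base 17: x_0 = 17^9 mod 145 = 17. x_0 is neither 1 nor 144, so continue squaring. x_1 = 17^2 mod 145 = 144. x_1 ≡ −1, so 17 is not a witness.
Base 128: x_0 = 128^9 mod 145 = 128. x_0 is neither 1 nor 144, so continue squaring. x_1 = 128^2 mod 145 = 144. x_1 ≡ −1, so 128 is not a witness.
Base 133: x_0 = 133^9 mod 145 = 133. x_0 is neither 1 nor 144, so continue squaring. x_1 = 133^2 mod 145 = 144. x_1 ≡ −1, so 133 is not a witness.
No listed base is a witness for 145.

none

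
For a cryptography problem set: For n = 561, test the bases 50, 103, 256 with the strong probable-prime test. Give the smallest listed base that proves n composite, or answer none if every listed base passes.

none

n − 1 = 560 = 2^4 · 35, so s = 4 and d = 35.
Base 50: x_0 = 50^35 mod 561 = 560. x_0 = 560 ≡ −1, so 50 is not a witness.
Base 103: x_0 = 103^35 mod 561 = 1. x_0 = 1, so 103 is not a witness.
Base 256: x_0 = 256^35 mod 561 = 1. x_0 = 1, so 256 is not a witness.
No listed base is a witness for 561.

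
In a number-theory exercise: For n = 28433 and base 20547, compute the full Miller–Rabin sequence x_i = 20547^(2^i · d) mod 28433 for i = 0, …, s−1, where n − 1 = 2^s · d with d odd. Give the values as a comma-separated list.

28432, 1, 1, 1

n − 1 = 28432 = 2^4 · 1777, so s = 4 and d = 1777.
x_0 = 20547^1777 mod 28433 = 28432.
x_1 = 28432^2 mod 28433 = 1.
x_2 = 1^2 mod 28433 = 1.
x_3 = 1^2 mod 28433 = 1.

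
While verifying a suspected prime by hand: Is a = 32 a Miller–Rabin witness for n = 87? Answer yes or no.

n − 1 = 86 = 2^1 · 43, so s = 1 and d = 43.
x_0 = 32^43 mod 87 = 26.
x_0 ∉ {1, 86} and s = 1, so 32 is a Miller–Rabin witness and 87 is composite.

yes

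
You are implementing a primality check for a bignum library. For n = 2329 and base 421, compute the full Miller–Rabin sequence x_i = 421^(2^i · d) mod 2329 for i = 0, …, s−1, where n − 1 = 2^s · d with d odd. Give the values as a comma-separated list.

1959, 1818, 273

n − 1 = 2328 = 2^3 · 291, so s = 3 and d = 291.
x_0 = 421^291 mod 2329 = 1959.
x_1 = 1959^2 mod 2329 = 1818.
x_2 = 1818^2 mod 2329 = 273.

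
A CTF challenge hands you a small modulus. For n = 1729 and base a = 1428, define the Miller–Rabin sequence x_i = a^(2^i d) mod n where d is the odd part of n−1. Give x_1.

n − 1 = 1728 = 2^6 · 27, so s = 6 and d = 27.
Repeated squaring mod 1729: 1428^1 ≡ 1428, 1428^2 ≡ 693, 1428^4 ≡ 1316, 1428^8 ≡ 1127, 1428^16 ≡ 1043.
27 = 16 + 8 + 2 + 1, so 1428^27 ≡ 1043·1127·693·1428 ≡ 1253 (mod 1729).
x_0 = 1253.
x_1 = 1253^2 mod 1729 = 77.

77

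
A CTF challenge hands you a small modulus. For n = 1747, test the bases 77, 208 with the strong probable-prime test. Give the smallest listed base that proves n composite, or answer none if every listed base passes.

n − 1 = 1746 = 2^1 · 873, so s = 1 and d = 873.
Base 77: x_0 = 77^873 mod 1747 = 1. x_0 = 1, so 77 is not a witness.
Base 208: x_0 = 208^873 mod 1747 = 1746. x_0 = 1746 ≡ −1, so 208 is not a witness.
No listed base is a witness for 1747.

none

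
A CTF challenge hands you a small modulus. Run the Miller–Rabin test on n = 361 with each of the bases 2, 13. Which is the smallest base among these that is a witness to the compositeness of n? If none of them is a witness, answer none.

2

n − 1 = 360 = 2^3 · 45, so s = 3 and d = 45.
Base 2: x_0 = 2^45 mod 361 = 37. x_0 is neither 1 nor 360, so continue squaring. x_1 = 37^2 mod 361 = 286. x_2 = 286^2 mod 361 = 210. Reached i = s−1 = 2 without hitting −1: 2 is a Miller–Rabin witness and 361 is composite.
Base 13: x_0 = 13^45 mod 361 = 227. x_0 is neither 1 nor 360, so continue squaring. x_1 = 227^2 mod 361 = 267. x_2 = 267^2 mod 361 = 172. Reached i = s−1 = 2 without hitting −1: 13 is a Miller–Rabin witness and 361 is composite.
The smallest witness among the given bases is 2.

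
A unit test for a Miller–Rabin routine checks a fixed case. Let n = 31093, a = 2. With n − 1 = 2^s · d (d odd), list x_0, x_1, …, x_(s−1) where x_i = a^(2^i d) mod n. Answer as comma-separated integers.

n − 1 = 31092 = 2^2 · 7773, so s = 2 and d = 7773.
x_0 = 2^7773 mod 31093 = 14516.
x_1 = 14516^2 mod 31093 = 28088.

14516, 28088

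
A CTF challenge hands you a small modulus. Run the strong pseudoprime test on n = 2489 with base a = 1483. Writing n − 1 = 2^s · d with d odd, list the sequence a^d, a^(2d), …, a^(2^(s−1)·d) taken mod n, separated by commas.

n − 1 = 2488 = 2^3 · 311, so s = 3 and d = 311.
x_0 = 1483^311 mod 2489 = 1483.
x_1 = 1483^2 mod 2489 = 1502.
x_2 = 1502^2 mod 2489 = 970.

1483, 1502, 970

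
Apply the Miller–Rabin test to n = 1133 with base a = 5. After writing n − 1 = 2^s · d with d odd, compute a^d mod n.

972

n − 1 = 1132 = 2^2 · 283, so s = 2 and d = 283.
Repeated squaring mod 1133: 5^1 ≡ 5, 5^2 ≡ 25, 5^4 ≡ 625, 5^8 ≡ 873, 5^16 ≡ 753, 5^32 ≡ 509, 5^64 ≡ 757, 5^128 ≡ 884, 5^256 ≡ 819.
283 = 256 + 16 + 8 + 2 + 1, so 5^283 ≡ 819·753·873·25·5 ≡ 972 (mod 1133).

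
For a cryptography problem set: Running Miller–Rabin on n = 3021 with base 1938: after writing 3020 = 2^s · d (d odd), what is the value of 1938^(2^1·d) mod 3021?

n − 1 = 3020 = 2^2 · 755, so s = 2 and d = 755.
By repeated squaring, 1938^755 ≡ 1083 (mod 3021).
x_0 = 1083.
x_1 = 1083^2 mod 3021 = 741.

741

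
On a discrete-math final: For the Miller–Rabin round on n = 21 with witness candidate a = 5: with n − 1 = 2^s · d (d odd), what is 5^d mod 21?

n − 1 = 20 = 2^2 · 5, so s = 2 and d = 5.
5^5 mod 21 = 17.

17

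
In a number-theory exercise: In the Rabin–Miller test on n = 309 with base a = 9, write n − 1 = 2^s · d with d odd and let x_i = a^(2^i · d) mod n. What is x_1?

9

n − 1 = 308 = 2^2 · 77, so s = 2 and d = 77.
x_0 = 9^77 mod 309 = 306.
x_1 = 306^2 mod 309 = 9.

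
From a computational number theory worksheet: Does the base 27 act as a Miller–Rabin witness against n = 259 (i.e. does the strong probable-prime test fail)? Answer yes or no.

n − 1 = 258 = 2^1 · 129, so s = 1 and d = 129.
By repeated squaring, 27^129 ≡ 258 (mod 259).
x_0 = 27^129 mod 259 = 258.
x_0 = 258 ≡ −1, so 27 is not a witness.

no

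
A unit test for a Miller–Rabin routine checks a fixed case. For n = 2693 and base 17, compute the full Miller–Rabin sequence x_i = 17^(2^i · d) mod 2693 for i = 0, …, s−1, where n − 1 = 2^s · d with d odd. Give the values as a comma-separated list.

n − 1 = 2692 = 2^2 · 673, so s = 2 and d = 673.
x_0 = 17^673 mod 2693 = 859.
x_1 = 859^2 mod 2693 = 2692.

859, 2692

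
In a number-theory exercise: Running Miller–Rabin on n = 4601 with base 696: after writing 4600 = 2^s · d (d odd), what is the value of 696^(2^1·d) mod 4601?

2085

n − 1 = 4600 = 2^3 · 575, so s = 3 and d = 575.
Repeated squaring mod 4601: 696^1 ≡ 696, 696^2 ≡ 1311, 696^4 ≡ 2548, 696^8 ≡ 293, 696^16 ≡ 3031, 696^32 ≡ 3365, 696^64 ≡ 164, 696^128 ≡ 3891, 696^256 ≡ 2591, 696^512 ≡ 422.
575 = 512 + 32 + 16 + 8 + 4 + 2 + 1, so 696^575 ≡ 422·3365·3031·293·2548·1311·696 ≡ 3061 (mod 4601).
x_0 = 3061.
x_1 = 3061^2 mod 4601 = 2085.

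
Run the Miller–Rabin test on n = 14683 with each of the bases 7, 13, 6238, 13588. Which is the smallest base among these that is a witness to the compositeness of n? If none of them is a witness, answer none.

n − 1 = 14682 = 2^1 · 7341, so s = 1 and d = 7341.
Base 7: x_0 = 7^7341 mod 14683 = 14682. x_0 = 14682 ≡ −1, so 7 is not a witness.
Base 13: x_0 = 13^7341 mod 14683 = 14682. x_0 = 14682 ≡ −1, so 13 is not a witness.
Base 6238: x_0 = 6238^7341 mod 14683 = 14682. x_0 = 14682 ≡ −1, so 6238 is not a witness.
Base 13588: x_0 = 13588^7341 mod 14683 = 1. x_0 = 1, so 13588 is not a witness.
No listed base is a witness for 14683.

none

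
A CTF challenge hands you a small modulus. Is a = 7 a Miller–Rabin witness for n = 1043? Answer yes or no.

n − 1 = 1042 = 2^1 · 521, so s = 1 and d = 521.
Repeated squaring mod 1043: 7^1 ≡ 7, 7^2 ≡ 49, 7^4 ≡ 315, 7^8 ≡ 140, 7^16 ≡ 826, 7^32 ≡ 154, 7^64 ≡ 770, 7^128 ≡ 476, 7^256 ≡ 245, 7^512 ≡ 574.
521 = 512 + 8 + 1, so 7^521 ≡ 574·140·7 ≡ 343 (mod 1043).
x_0 = 7^521 mod 1043 = 343.
x_0 ∉ {1, 1042} and s = 1, so 7 is a Miller–Rabin witness and 1043 is composite.

yes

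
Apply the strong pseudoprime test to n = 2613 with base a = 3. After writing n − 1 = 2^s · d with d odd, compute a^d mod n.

n − 1 = 2612 = 2^2 · 653, so s = 2 and d = 653.
3^653 mod 2613 = 321.

321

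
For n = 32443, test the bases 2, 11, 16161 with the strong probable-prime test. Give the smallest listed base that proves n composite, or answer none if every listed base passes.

n − 1 = 32442 = 2^1 · 16221, so s = 1 and d = 16221.
Base 2: x_0 = 2^16221 mod 32443 = 32442. x_0 = 32442 ≡ −1, so 2 is not a witness.
Base 11: x_0 = 11^16221 mod 32443 = 32442. x_0 = 32442 ≡ −1, so 11 is not a witness.
Base 16161: x_0 = 16161^16221 mod 32443 = 1. x_0 = 1, so 16161 is not a witness.
No listed base is a witness for 32443.

none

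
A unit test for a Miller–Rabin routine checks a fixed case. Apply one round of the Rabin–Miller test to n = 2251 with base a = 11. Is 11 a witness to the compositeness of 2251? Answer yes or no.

n − 1 = 2250 = 2^1 · 1125, so s = 1 and d = 1125.
x_0 = 11^1125 mod 2251 = 1.
x_0 = 1, so 11 is not a witness.

no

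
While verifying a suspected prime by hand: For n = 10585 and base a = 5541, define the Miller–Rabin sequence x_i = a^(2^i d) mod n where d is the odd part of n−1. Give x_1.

n − 1 = 10584 = 2^3 · 1323, so s = 3 and d = 1323.
x_0 = 5541^1323 mod 10585 = 2796.
x_1 = 2796^2 mod 10585 = 5886.

5886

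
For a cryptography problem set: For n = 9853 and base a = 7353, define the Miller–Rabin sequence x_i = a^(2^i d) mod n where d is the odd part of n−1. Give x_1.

n − 1 = 9852 = 2^2 · 2463, so s = 2 and d = 2463.
x_0 = 7353^2463 mod 9853 = 1883.
x_1 = 1883^2 mod 9853 = 8462.

8462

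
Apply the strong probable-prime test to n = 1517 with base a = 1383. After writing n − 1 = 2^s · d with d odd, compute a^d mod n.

97

n − 1 = 1516 = 2^2 · 379, so s = 2 and d = 379.
1383^379 mod 1517 = 97.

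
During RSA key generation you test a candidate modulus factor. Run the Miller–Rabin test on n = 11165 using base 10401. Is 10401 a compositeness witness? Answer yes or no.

n − 1 = 11164 = 2^2 · 2791, so s = 2 and d = 2791.
Repeated squaring mod 11165: 10401^1 ≡ 10401, 10401^2 ≡ 3116, 10401^4 ≡ 7071, 10401^8 ≡ 2171, 10401^16 ≡ 1611, 10401^32 ≡ 5041, 10401^64 ≡ 141, 10401^128 ≡ 8716, 10401^256 ≡ 1996, 10401^512 ≡ 9276, 10401^1024 ≡ 6686, 10401^2048 ≡ 9101.
2791 = 2048 + 512 + 128 + 64 + 32 + 4 + 2 + 1, so 10401^2791 ≡ 9101·9276·8716·141·5041·7071·3116·10401 ≡ 8476 (mod 11165).
x_0 = 10401^2791 mod 11165 = 8476.
x_0 is neither 1 nor 11164, so continue squaring.
x_1 = 8476^2 mod 11165 = 6966.
Reached i = s−1 = 1 without hitting −1: 10401 is a Miller–Rabin witness and 11165 is composite.

yes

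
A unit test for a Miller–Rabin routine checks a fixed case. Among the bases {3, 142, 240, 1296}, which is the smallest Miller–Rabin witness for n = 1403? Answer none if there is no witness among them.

3

n − 1 = 1402 = 2^1 · 701, so s = 1 and d = 701.
Base 3: x_0 = 3^701 mod 1403 = 857. x_0 ∉ {1, 1402} and s = 1, so 3 is a Miller–Rabin witness and 1403 is composite.
Base 142: x_0 = 142^701 mod 1403 = 630. x_0 ∉ {1, 1402} and s = 1, so 142 is a Miller–Rabin witness and 1403 is composite.
Base 240: x_0 = 240^701 mod 1403 = 849. x_0 ∉ {1, 1402} and s = 1, so 240 is a Miller–Rabin witness and 1403 is composite.
Base 1296: x_0 = 1296^701 mod 1403 = 73. x_0 ∉ {1, 1402} and s = 1, so 1296 is a Miller–Rabin witness and 1403 is composite.
The smallest witness among the given bases is 3.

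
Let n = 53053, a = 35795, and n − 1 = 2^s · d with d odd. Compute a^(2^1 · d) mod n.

42197

n − 1 = 53052 = 2^2 · 13263, so s = 2 and d = 13263.
x_0 = 35795^13263 mod 53053 = 7470.
x_1 = 7470^2 mod 53053 = 42197.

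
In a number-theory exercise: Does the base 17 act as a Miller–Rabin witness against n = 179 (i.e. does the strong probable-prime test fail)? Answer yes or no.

no

n − 1 = 178 = 2^1 · 89, so s = 1 and d = 89.
Repeated squaring mod 179: 17^1 ≡ 17, 17^2 ≡ 110, 17^4 ≡ 107, 17^8 ≡ 172, 17^16 ≡ 49, 17^32 ≡ 74, 17^64 ≡ 106.
89 = 64 + 16 + 8 + 1, so 17^89 ≡ 106·49·172·17 ≡ 1 (mod 179).
x_0 = 17^89 mod 179 = 1.
x_0 = 1, so 17 is not a witness.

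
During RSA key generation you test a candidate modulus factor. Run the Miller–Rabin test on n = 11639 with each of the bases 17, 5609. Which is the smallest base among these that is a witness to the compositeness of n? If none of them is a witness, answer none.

n − 1 = 11638 = 2^1 · 5819, so s = 1 and d = 5819.
Base 17: x_0 = 17^5819 mod 11639 = 8654. x_0 ∉ {1, 11638} and s = 1, so 17 is a Miller–Rabin witness and 11639 is composite.
Base 5609: x_0 = 5609^5819 mod 11639 = 3868. x_0 ∉ {1, 11638} and s = 1, so 5609 is a Miller–Rabin witness and 11639 is composite.
The smallest witness among the given bases is 17.

17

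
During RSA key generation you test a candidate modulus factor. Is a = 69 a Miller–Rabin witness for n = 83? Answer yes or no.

n − 1 = 82 = 2^1 · 41, so s = 1 and d = 41.
x_0 = 69^41 mod 83 = 1.
x_0 = 1, so 69 is not a witness.

no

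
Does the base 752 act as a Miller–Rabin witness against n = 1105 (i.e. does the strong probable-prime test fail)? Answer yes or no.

no

n − 1 = 1104 = 2^4 · 69, so s = 4 and d = 69.
Repeated squaring mod 1105: 752^1 ≡ 752, 752^2 ≡ 849, 752^4 ≡ 341, 752^8 ≡ 256, 752^16 ≡ 341, 752^32 ≡ 256, 752^64 ≡ 341.
69 = 64 + 4 + 1, so 752^69 ≡ 341·341·752 ≡ 242 (mod 1105).
x_0 = 752^69 mod 1105 = 242.
x_0 is neither 1 nor 1104, so continue squaring.
x_1 = 242^2 mod 1105 = 1104.
x_1 ≡ −1, so 752 is not a witness.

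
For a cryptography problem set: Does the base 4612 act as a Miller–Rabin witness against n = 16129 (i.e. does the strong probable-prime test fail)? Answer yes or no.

no

n − 1 = 16128 = 2^8 · 63, so s = 8 and d = 63.
x_0 = 4612^63 mod 16129 = 16128.
x_0 = 16128 ≡ −1, so 4612 is not a witness.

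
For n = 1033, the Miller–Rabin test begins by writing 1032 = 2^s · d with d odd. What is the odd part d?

129

Halving: 1032 → 516 → 258 → 129; 129 is odd.
So 1032 = 2^3 · 129.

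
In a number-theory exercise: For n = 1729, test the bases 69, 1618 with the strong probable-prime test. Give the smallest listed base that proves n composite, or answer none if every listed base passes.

n − 1 = 1728 = 2^6 · 27, so s = 6 and d = 27.
Base 69: x_0 = 69^27 mod 1729 = 1728. x_0 = 1728 ≡ −1, so 69 is not a witness.
Base 1618: x_0 = 1618^27 mod 1729 = 645. x_0 is neither 1 nor 1728, so continue squaring. x_1 = 645^2 mod 1729 = 1065. x_2 = 1065^2 mod 1729 = 1. x_2 = 1 but x_1 ≠ ±1, a nontrivial square root of 1 — 1618 is a witness and 1729 is composite.
The smallest witness among the given bases is 1618.

1618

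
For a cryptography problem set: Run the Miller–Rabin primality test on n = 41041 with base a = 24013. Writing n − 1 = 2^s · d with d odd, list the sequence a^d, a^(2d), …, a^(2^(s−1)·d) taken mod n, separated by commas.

n − 1 = 41040 = 2^4 · 2565, so s = 4 and d = 2565.
x_0 = 24013^2565 mod 41041 = 5907.
x_1 = 5907^2 mod 41041 = 7799.
x_2 = 7799^2 mod 41041 = 1639.
x_3 = 1639^2 mod 41041 = 18656.

5907, 7799, 1639, 18656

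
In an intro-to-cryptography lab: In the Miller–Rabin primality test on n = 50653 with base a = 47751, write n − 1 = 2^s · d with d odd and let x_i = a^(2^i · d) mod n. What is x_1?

n − 1 = 50652 = 2^2 · 12663, so s = 2 and d = 12663.
Repeated squaring mod 50653: 47751^1 ≡ 47751, 47751^2 ≡ 13206, 47751^4 ≡ 157, 47751^8 ≡ 24649, 47751^16 ≡ 41119, 47751^32 ≡ 25674, 47751^64 ≡ 6787, 47751^128 ≡ 19792, 47751^256 ≡ 23615, 47751^512 ≡ 29348, 47751^1024 ≡ 1492, 47751^2048 ≡ 47985, 47751^4096 ≡ 26804, 47751^8192 ≡ 42917.
12663 = 8192 + 4096 + 256 + 64 + 32 + 16 + 4 + 2 + 1, so 47751^12663 ≡ 42917·26804·23615·6787·25674·41119·157·13206·47751 ≡ 49505 (mod 50653).
x_0 = 49505.
x_1 = 49505^2 mod 50653 = 926.

926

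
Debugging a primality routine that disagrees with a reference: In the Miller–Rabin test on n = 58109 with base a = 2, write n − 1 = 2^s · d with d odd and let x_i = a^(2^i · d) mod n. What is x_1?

n − 1 = 58108 = 2^2 · 14527, so s = 2 and d = 14527.
Repeated squaring mod 58109: 2^1 ≡ 2, 2^2 ≡ 4, 2^4 ≡ 16, 2^8 ≡ 256, 2^16 ≡ 7427, 2^32 ≡ 14888, 2^64 ≡ 24818, 2^128 ≡ 35833, 2^256 ≡ 27425, 2^512 ≡ 25838, 2^1024 ≡ 46052, 2^2048 ≡ 40640, 2^4096 ≡ 35602, 2^8192 ≡ 28896.
14527 = 8192 + 4096 + 2048 + 128 + 32 + 16 + 8 + 4 + 2 + 1, so 2^14527 ≡ 28896·35602·40640·35833·14888·7427·256·16·4·2 ≡ 32632 (mod 58109).
x_0 = 32632.
x_1 = 32632^2 mod 58109 = 58108.

58108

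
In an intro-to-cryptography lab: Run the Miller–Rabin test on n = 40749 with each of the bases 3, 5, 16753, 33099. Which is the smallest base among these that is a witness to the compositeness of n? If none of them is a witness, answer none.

3

n − 1 = 40748 = 2^2 · 10187, so s = 2 and d = 10187.
Base 3: x_0 = 3^10187 mod 40749 = 14967. x_0 is neither 1 nor 40748, so continue squaring. x_1 = 14967^2 mod 40749 = 13836. Reached i = s−1 = 1 without hitting −1: 3 is a Miller–Rabin witness and 40749 is composite.
Base 5: x_0 = 5^10187 mod 40749 = 4856. x_0 is neither 1 nor 40748, so continue squaring. x_1 = 4856^2 mod 40749 = 27814. Reached i = s−1 = 1 without hitting −1: 5 is a Miller–Rabin witness and 40749 is composite.
Base 16753: x_0 = 16753^10187 mod 40749 = 11596. x_0 is neither 1 nor 40748, so continue squaring. x_1 = 11596^2 mod 40749 = 36265. Reached i = s−1 = 1 without hitting −1: 16753 is a Miller–Rabin witness and 40749 is composite.
Base 33099: x_0 = 33099^10187 mod 40749 = 26877. x_0 is neither 1 nor 40748, so continue squaring. x_1 = 26877^2 mod 40749 = 15606. Reached i = s−1 = 1 without hitting −1: 33099 is a Miller–Rabin witness and 40749 is composite.
The smallest witness among the given bases is 3.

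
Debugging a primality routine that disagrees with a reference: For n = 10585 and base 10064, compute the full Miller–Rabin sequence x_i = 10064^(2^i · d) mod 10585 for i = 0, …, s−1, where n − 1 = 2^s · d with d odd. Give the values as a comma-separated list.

5424, 4061, 291

n − 1 = 10584 = 2^3 · 1323, so s = 3 and d = 1323.
x_0 = 10064^1323 mod 10585 = 5424.
x_1 = 5424^2 mod 10585 = 4061.
x_2 = 4061^2 mod 10585 = 291.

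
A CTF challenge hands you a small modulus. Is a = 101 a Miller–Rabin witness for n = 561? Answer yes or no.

n − 1 = 560 = 2^4 · 35, so s = 4 and d = 35.
Repeated squaring mod 561: 101^1 ≡ 101, 101^2 ≡ 103, 101^4 ≡ 511, 101^8 ≡ 256, 101^16 ≡ 460, 101^32 ≡ 103.
35 = 32 + 2 + 1, so 101^35 ≡ 103·103·101 ≡ 560 (mod 561).
x_0 = 101^35 mod 561 = 560.
x_0 = 560 ≡ −1, so 101 is not a witness.

no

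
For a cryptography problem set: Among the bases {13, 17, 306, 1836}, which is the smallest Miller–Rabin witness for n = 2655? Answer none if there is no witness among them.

n − 1 = 2654 = 2^1 · 1327, so s = 1 and d = 1327.
Base 13: x_0 = 13^1327 mod 2655 = 1282. x_0 ∉ {1, 2654} and s = 1, so 13 is a Miller–Rabin witness and 2655 is composite.
Base 17: x_0 = 17^1327 mod 2655 = 1673. x_0 ∉ {1, 2654} and s = 1, so 17 is a Miller–Rabin witness and 2655 is composite.
Base 306: x_0 = 306^1327 mod 2655 = 2331. x_0 ∉ {1, 2654} and s = 1, so 306 is a Miller–Rabin witness and 2655 is composite.
Base 1836: x_0 = 1836^1327 mod 2655 = 576. x_0 ∉ {1, 2654} and s = 1, so 1836 is a Miller–Rabin witness and 2655 is composite.
The smallest witness among the given bases is 13.

13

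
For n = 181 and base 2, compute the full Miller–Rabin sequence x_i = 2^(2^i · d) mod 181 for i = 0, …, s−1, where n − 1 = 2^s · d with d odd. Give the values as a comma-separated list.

n − 1 = 180 = 2^2 · 45, so s = 2 and d = 45.
x_0 = 2^45 mod 181 = 162.
x_1 = 162^2 mod 181 = 180.

162, 180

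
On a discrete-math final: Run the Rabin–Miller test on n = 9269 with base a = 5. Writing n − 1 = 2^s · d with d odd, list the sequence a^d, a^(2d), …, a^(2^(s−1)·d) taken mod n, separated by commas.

408, 8891

n − 1 = 9268 = 2^2 · 2317, so s = 2 and d = 2317.
x_0 = 5^2317 mod 9269 = 408.
x_1 = 408^2 mod 9269 = 8891.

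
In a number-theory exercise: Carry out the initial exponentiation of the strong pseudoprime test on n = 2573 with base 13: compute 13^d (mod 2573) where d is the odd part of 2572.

321

n − 1 = 2572 = 2^2 · 643, so s = 2 and d = 643.
13^643 mod 2573 = 321.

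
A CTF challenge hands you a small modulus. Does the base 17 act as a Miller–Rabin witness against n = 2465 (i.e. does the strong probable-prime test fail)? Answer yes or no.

n − 1 = 2464 = 2^5 · 77, so s = 5 and d = 77.
x_0 = 17^77 mod 2465 = 17.
x_0 is neither 1 nor 2464, so continue squaring.
x_1 = 17^2 mod 2465 = 289.
x_2 = 289^2 mod 2465 = 2176.
x_3 = 2176^2 mod 2465 = 2176.
x_4 = 2176^2 mod 2465 = 2176.
Reached i = s−1 = 4 without hitting −1: 17 is a Miller–Rabin witness and 2465 is composite.

yes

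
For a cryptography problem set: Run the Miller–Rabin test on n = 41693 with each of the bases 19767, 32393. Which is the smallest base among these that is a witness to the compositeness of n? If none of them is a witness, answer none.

19767

n − 1 = 41692 = 2^2 · 10423, so s = 2 and d = 10423.
Base 19767: x_0 = 19767^10423 mod 41693 = 6382. x_0 is neither 1 nor 41692, so continue squaring. x_1 = 6382^2 mod 41693 = 37556. Reached i = s−1 = 1 without hitting −1: 19767 is a Miller–Rabin witness and 41693 is composite.
Base 32393: x_0 = 32393^10423 mod 41693 = 36500. x_0 is neither 1 nor 41692, so continue squaring. x_1 = 36500^2 mod 41693 = 33571. Reached i = s−1 = 1 without hitting −1: 32393 is a Miller–Rabin witness and 41693 is composite.
The smallest witness among the given bases is 19767.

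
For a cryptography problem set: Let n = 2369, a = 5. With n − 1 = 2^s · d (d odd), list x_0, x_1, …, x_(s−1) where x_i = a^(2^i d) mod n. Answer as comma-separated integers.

n − 1 = 2368 = 2^6 · 37, so s = 6 and d = 37.
x_0 = 5^37 mod 2369 = 2365.
x_1 = 2365^2 mod 2369 = 16.
x_2 = 16^2 mod 2369 = 256.
x_3 = 256^2 mod 2369 = 1573.
x_4 = 1573^2 mod 2369 = 1093.
x_5 = 1093^2 mod 2369 = 673.

2365, 16, 256, 1573, 1093, 673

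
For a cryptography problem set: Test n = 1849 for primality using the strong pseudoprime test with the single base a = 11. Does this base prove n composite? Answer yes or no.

yes

n − 1 = 1848 = 2^3 · 231, so s = 3 and d = 231.
x_0 = 11^231 mod 1849 = 1807.
x_0 is neither 1 nor 1848, so continue squaring.
x_1 = 1807^2 mod 1849 = 1764.
x_2 = 1764^2 mod 1849 = 1678.
Reached i = s−1 = 2 without hitting −1: 11 is a Miller–Rabin witness and 1849 is composite.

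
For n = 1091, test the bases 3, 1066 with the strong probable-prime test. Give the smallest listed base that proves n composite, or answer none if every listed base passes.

none

n − 1 = 1090 = 2^1 · 545, so s = 1 and d = 545.
Base 3: x_0 = 3^545 mod 1091 = 1. x_0 = 1, so 3 is not a witness.
Base 1066: x_0 = 1066^545 mod 1091 = 1090. x_0 = 1090 ≡ −1, so 1066 is not a witness.
No listed base is a witness for 1091.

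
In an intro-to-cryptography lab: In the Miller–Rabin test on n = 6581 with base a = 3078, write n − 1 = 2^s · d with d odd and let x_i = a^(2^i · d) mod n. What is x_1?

6580

n − 1 = 6580 = 2^2 · 1645, so s = 2 and d = 1645.
x_0 = 3078^1645 mod 6581 = 3854.
x_1 = 3854^2 mod 6581 = 6580.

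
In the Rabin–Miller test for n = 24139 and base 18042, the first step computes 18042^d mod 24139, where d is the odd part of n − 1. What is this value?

4365

n − 1 = 24138 = 2^1 · 12069, so s = 1 and d = 12069.
18042^12069 mod 24139 = 4365.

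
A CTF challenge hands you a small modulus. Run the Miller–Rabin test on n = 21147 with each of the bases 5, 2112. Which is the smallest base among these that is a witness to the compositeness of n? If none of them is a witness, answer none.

n − 1 = 21146 = 2^1 · 10573, so s = 1 and d = 10573.
Base 5: x_0 = 5^10573 mod 21147 = 17078. x_0 ∉ {1, 21146} and s = 1, so 5 is a Miller–Rabin witness and 21147 is composite.
Base 2112: x_0 = 2112^10573 mod 21147 = 17463. x_0 ∉ {1, 21146} and s = 1, so 2112 is a Miller–Rabin witness and 21147 is composite.
The smallest witness among the given bases is 5.

5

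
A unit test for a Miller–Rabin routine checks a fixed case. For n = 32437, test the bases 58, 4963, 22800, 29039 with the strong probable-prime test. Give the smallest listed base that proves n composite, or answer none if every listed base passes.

n − 1 = 32436 = 2^2 · 8109, so s = 2 and d = 8109.
Base 58: x_0 = 58^8109 mod 32437 = 1. x_0 = 1, so 58 is not a witness.
Base 4963: x_0 = 4963^8109 mod 32437 = 8273. x_0 is neither 1 nor 32436, so continue squaring. x_1 = 8273^2 mod 32437 = 459. Reached i = s−1 = 1 without hitting −1: 4963 is a Miller–Rabin witness and 32437 is composite.
Base 22800: x_0 = 22800^8109 mod 32437 = 11006. x_0 is neither 1 nor 32436, so continue squaring. x_1 = 11006^2 mod 32437 = 12278. Reached i = s−1 = 1 without hitting −1: 22800 is a Miller–Rabin witness and 32437 is composite.
Base 29039: x_0 = 29039^8109 mod 32437 = 24182. x_0 is neither 1 nor 32436, so continue squaring. x_1 = 24182^2 mod 32437 = 27325. Reached i = s−1 = 1 without hitting −1: 29039 is a Miller–Rabin witness and 32437 is composite.
The smallest witness among the given bases is 4963.

4963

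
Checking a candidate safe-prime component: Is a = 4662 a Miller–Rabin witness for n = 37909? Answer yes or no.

yes

n − 1 = 37908 = 2^2 · 9477, so s = 2 and d = 9477.
Repeated squaring mod 37909: 4662^1 ≡ 4662, 4662^2 ≡ 12387, 4662^4 ≡ 20046, 4662^8 ≡ 6716, 4662^16 ≡ 30855, 4662^32 ≡ 22308, 4662^64 ≡ 15421, 4662^128 ≡ 4084, 4662^256 ≡ 37005, 4662^512 ≡ 21127, 4662^1024 ≡ 9563, 4662^2048 ≡ 14461, 4662^4096 ≡ 14477, 4662^8192 ≡ 22577.
9477 = 8192 + 1024 + 256 + 4 + 1, so 4662^9477 ≡ 22577·9563·37005·20046·4662 ≡ 13506 (mod 37909).
x_0 = 4662^9477 mod 37909 = 13506.
x_0 is neither 1 nor 37908, so continue squaring.
x_1 = 13506^2 mod 37909 = 31837.
Reached i = s−1 = 1 without hitting −1: 4662 is a Miller–Rabin witness and 37909 is composite.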